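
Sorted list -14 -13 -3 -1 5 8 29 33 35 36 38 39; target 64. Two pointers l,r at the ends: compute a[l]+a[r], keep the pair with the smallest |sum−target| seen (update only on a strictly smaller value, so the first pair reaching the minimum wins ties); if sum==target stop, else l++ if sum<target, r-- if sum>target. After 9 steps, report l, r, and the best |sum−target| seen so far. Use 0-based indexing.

l=6, r=8, best |Δ|=1

l=0 r=11: -14+39=25 d=39 *, l++
l=1 r=11: -13+39=26 d=38 *, l++
l=2 r=11: -3+39=36 d=28 *, l++
l=3 r=11: -1+39=38 d=26 *, l++
l=4 r=11: 5+39=44 d=20 *, l++
l=5 r=11: 8+39=47 d=17 *, l++
l=6 r=11: 29+39=68 d=4 *, r--
l=6 r=10: 29+38=67 d=3 *, r--
l=6 r=9: 29+36=65 d=1 *, r--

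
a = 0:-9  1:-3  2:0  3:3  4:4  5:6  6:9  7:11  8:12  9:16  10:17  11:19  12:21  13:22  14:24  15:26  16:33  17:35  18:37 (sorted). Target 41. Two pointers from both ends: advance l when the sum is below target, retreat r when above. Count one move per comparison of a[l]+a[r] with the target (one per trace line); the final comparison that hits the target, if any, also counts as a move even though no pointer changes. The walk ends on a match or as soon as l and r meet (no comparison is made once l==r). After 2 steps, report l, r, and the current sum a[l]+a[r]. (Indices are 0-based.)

l=2, r=18, sum=37

[0,18] -9+37=28 <41 → l++
[1,18] -3+37=34 <41 → l++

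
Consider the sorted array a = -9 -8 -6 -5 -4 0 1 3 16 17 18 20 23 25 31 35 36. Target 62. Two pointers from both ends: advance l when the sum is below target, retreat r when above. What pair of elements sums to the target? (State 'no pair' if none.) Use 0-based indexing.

[0,16] -9+36=27 <62 → l++
[1,16] -8+36=28 <62 → l++
[2,16] -6+36=30 <62 → l++
[3,16] -5+36=31 <62 → l++
[4,16] -4+36=32 <62 → l++
[5,16] 0+36=36 <62 → l++
[6,16] 1+36=37 <62 → l++
[7,16] 3+36=39 <62 → l++
[8,16] 16+36=52 <62 → l++
[9,16] 17+36=53 <62 → l++
[10,16] 18+36=54 <62 → l++
[11,16] 20+36=56 <62 → l++
[12,16] 23+36=59 <62 → l++
[13,16] 25+36=61 <62 → l++
[14,16] 31+36=67 >62 → r--
[14,15] 31+35=66 >62 → r--

no pair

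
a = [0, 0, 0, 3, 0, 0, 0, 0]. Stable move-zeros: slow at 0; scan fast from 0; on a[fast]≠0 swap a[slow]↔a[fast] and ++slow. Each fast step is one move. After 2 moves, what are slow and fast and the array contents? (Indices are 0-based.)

(s=0,f=0) a[fast]=0 → fast++
(s=0,f=1) a[fast]=0 → fast++

slow=0, fast=2, a=[0, 0, 0, 3, 0, 0, 0, 0]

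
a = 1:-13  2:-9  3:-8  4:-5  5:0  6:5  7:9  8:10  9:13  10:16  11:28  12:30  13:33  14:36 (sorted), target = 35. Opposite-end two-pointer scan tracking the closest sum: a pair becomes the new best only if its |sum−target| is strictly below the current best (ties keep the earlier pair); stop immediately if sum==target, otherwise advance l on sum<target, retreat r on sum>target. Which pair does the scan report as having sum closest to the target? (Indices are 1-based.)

[1,14] -13+36=23 d=12 * → l++
[2,14] -9+36=27 d=8 * → l++
[3,14] -8+36=28 d=7 * → l++
[4,14] -5+36=31 d=4 * → l++
[5,14] 0+36=36 d=1 * → r--
[5,13] 0+33=33 d=2 → l++
[6,13] 5+33=38 d=3 → r--
[6,12] 5+30=35 d=0 * → stop

pair (5, 30) with sum 35 (|Δ|=0)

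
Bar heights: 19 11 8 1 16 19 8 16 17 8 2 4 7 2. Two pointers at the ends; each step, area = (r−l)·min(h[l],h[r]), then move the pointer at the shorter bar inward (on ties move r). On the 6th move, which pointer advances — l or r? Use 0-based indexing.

r

l=0 r=13: min(19,2)*13=26 best=26 *, r--
l=0 r=12: min(19,7)*12=84 best=84 *, r--
l=0 r=11: min(19,4)*11=44 best=84, r--
l=0 r=10: min(19,2)*10=20 best=84, r--
l=0 r=9: min(19,8)*9=72 best=84, r--
l=0 r=8: min(19,17)*8=136 best=136 *, r--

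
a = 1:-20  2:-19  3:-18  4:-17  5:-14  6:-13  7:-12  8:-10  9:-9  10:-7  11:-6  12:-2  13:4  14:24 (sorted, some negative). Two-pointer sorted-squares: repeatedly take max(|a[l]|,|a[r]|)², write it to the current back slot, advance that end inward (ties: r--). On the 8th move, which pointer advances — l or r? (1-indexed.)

[1,14] |-20|<=|24| out[14]=576 → r--
[1,13] |-20|>|4| out[13]=400 → l++
[2,13] |-19|>|4| out[12]=361 → l++
[3,13] |-18|>|4| out[11]=324 → l++
[4,13] |-17|>|4| out[10]=289 → l++
[5,13] |-14|>|4| out[9]=196 → l++
[6,13] |-13|>|4| out[8]=169 → l++
[7,13] |-12|>|4| out[7]=144 → l++

l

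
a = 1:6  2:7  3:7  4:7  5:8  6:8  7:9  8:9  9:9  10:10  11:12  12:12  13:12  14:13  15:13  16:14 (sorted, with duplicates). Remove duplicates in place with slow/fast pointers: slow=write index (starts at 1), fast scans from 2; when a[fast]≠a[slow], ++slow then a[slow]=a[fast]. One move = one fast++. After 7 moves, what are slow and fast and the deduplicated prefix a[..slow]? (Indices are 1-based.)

slow=4, fast=9, prefix=[6, 7, 8, 9]

(s=1,f=2) a[fast]=7≠a[slow]=6 write a[2]=7 → slow++,fast++
(s=2,f=3) a[fast]=7=a[slow] dup → fast++
(s=2,f=4) a[fast]=7=a[slow] dup → fast++
(s=2,f=5) a[fast]=8≠a[slow]=7 write a[3]=8 → slow++,fast++
(s=3,f=6) a[fast]=8=a[slow] dup → fast++
(s=3,f=7) a[fast]=9≠a[slow]=8 write a[4]=9 → slow++,fast++
(s=4,f=8) a[fast]=9=a[slow] dup → fast++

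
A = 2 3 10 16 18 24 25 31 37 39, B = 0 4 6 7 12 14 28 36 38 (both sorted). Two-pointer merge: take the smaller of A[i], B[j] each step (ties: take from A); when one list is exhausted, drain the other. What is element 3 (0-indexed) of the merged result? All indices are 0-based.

i=0 j=0: A[i]=2>B[j]=0 take 0, j++
i=0 j=1: A[i]=2<=B[j]=4 take 2, i++
i=1 j=1: A[i]=3<=B[j]=4 take 3, i++
i=2 j=1: A[i]=10>B[j]=4 take 4, j++
i=2 j=2: A[i]=10>B[j]=6 take 6, j++
i=2 j=3: A[i]=10>B[j]=7 take 7, j++
i=2 j=4: A[i]=10<=B[j]=12 take 10, i++
i=3 j=4: A[i]=16>B[j]=12 take 12, j++
i=3 j=5: A[i]=16>B[j]=14 take 14, j++
i=3 j=6: A[i]=16<=B[j]=28 take 16, i++
i=4 j=6: A[i]=18<=B[j]=28 take 18, i++
i=5 j=6: A[i]=24<=B[j]=28 take 24, i++
i=6 j=6: A[i]=25<=B[j]=28 take 25, i++
i=7 j=6: A[i]=31>B[j]=28 take 28, j++
i=7 j=7: A[i]=31<=B[j]=36 take 31, i++
i=8 j=7: A[i]=37>B[j]=36 take 36, j++
i=8 j=8: A[i]=37<=B[j]=38 take 37, i++
i=9 j=8: A[i]=39>B[j]=38 take 38, j++
i=9 j=9: B done, take A[i]=39, i++

merged[3] = 4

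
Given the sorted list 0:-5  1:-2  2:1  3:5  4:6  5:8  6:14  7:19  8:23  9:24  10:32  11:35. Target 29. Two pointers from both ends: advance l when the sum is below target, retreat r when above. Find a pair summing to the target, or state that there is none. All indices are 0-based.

l=0 r=11: -5+35=30 >29, r--
l=0 r=10: -5+32=27 <29, l++
l=1 r=10: -2+32=30 >29, r--
l=1 r=9: -2+24=22 <29, l++
l=2 r=9: 1+24=25 <29, l++
l=3 r=9: 5+24=29, found

(5, 24)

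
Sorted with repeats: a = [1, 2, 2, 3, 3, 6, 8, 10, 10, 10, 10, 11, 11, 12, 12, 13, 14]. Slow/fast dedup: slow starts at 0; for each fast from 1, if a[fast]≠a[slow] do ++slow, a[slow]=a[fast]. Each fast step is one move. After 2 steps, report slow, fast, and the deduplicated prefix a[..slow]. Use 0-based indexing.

slow=0 fast=1: a[fast]=2≠a[slow]=1 write a[1]=2, slow++,fast++
slow=1 fast=2: a[fast]=2=a[slow] dup, fast++

slow=1, fast=3, prefix=[1, 2]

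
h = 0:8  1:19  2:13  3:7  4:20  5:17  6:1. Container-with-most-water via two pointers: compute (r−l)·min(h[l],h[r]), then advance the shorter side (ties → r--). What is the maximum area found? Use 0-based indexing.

max area = 68

[0,6] min(8,1)*6=6 best=6 * → r--
[0,5] min(8,17)*5=40 best=40 * → l++
[1,5] min(19,17)*4=68 best=68 * → r--
[1,4] min(19,20)*3=57 best=68 → l++
[2,4] min(13,20)*2=26 best=68 → l++
[3,4] min(7,20)*1=7 best=68 → l++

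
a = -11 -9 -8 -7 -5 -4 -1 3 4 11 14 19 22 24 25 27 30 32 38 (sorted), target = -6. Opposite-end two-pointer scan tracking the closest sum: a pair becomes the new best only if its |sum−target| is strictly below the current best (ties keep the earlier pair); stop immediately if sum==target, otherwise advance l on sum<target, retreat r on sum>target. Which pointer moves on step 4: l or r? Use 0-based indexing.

r

[0,18] -11+38=27 d=33 * → r--
[0,17] -11+32=21 d=27 * → r--
[0,16] -11+30=19 d=25 * → r--
[0,15] -11+27=16 d=22 * → r--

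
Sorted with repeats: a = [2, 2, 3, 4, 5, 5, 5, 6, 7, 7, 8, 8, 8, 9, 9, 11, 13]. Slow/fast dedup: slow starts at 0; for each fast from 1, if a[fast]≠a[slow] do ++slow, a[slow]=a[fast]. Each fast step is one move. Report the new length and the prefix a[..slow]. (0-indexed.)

length 10; prefix = [2, 3, 4, 5, 6, 7, 8, 9, 11, 13]

(s=0,f=1) a[fast]=2=a[slow] dup → fast++
(s=0,f=2) a[fast]=3≠a[slow]=2 write a[1]=3 → slow++,fast++
(s=1,f=3) a[fast]=4≠a[slow]=3 write a[2]=4 → slow++,fast++
(s=2,f=4) a[fast]=5≠a[slow]=4 write a[3]=5 → slow++,fast++
(s=3,f=5) a[fast]=5=a[slow] dup → fast++
(s=3,f=6) a[fast]=5=a[slow] dup → fast++
(s=3,f=7) a[fast]=6≠a[slow]=5 write a[4]=6 → slow++,fast++
(s=4,f=8) a[fast]=7≠a[slow]=6 write a[5]=7 → slow++,fast++
(s=5,f=9) a[fast]=7=a[slow] dup → fast++
(s=5,f=10) a[fast]=8≠a[slow]=7 write a[6]=8 → slow++,fast++
(s=6,f=11) a[fast]=8=a[slow] dup → fast++
(s=6,f=12) a[fast]=8=a[slow] dup → fast++
(s=6,f=13) a[fast]=9≠a[slow]=8 write a[7]=9 → slow++,fast++
(s=7,f=14) a[fast]=9=a[slow] dup → fast++
(s=7,f=15) a[fast]=11≠a[slow]=9 write a[8]=11 → slow++,fast++
(s=8,f=16) a[fast]=13≠a[slow]=11 write a[9]=13 → slow++,fast++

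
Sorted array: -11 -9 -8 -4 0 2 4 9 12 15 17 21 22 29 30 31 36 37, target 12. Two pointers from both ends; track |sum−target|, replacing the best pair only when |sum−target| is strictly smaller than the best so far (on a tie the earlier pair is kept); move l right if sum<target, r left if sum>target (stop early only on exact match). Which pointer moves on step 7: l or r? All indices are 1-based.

r

l=1 r=18: -11+37=26 d=14 *, r--
l=1 r=17: -11+36=25 d=13 *, r--
l=1 r=16: -11+31=20 d=8 *, r--
l=1 r=15: -11+30=19 d=7 *, r--
l=1 r=14: -11+29=18 d=6 *, r--
l=1 r=13: -11+22=11 d=1 *, l++
l=2 r=13: -9+22=13 d=1, r--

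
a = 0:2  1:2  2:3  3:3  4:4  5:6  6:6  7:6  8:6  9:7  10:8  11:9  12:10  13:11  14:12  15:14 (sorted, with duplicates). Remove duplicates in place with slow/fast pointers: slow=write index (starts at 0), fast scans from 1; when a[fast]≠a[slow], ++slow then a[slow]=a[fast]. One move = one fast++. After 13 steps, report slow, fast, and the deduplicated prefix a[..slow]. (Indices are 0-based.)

slow=8, fast=14, prefix=[2, 3, 4, 6, 7, 8, 9, 10, 11]

(s=0,f=1) a[fast]=2=a[slow] dup → fast++
(s=0,f=2) a[fast]=3≠a[slow]=2 write a[1]=3 → slow++,fast++
(s=1,f=3) a[fast]=3=a[slow] dup → fast++
(s=1,f=4) a[fast]=4≠a[slow]=3 write a[2]=4 → slow++,fast++
(s=2,f=5) a[fast]=6≠a[slow]=4 write a[3]=6 → slow++,fast++
(s=3,f=6) a[fast]=6=a[slow] dup → fast++
(s=3,f=7) a[fast]=6=a[slow] dup → fast++
(s=3,f=8) a[fast]=6=a[slow] dup → fast++
(s=3,f=9) a[fast]=7≠a[slow]=6 write a[4]=7 → slow++,fast++
(s=4,f=10) a[fast]=8≠a[slow]=7 write a[5]=8 → slow++,fast++
(s=5,f=11) a[fast]=9≠a[slow]=8 write a[6]=9 → slow++,fast++
(s=6,f=12) a[fast]=10≠a[slow]=9 write a[7]=10 → slow++,fast++
(s=7,f=13) a[fast]=11≠a[slow]=10 write a[8]=11 → slow++,fast++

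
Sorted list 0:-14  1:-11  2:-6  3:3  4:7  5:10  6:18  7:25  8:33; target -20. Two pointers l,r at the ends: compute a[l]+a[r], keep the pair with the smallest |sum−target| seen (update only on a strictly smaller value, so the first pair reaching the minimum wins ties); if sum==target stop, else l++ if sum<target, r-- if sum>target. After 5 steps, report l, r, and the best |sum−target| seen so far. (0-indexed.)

l=0, r=3, best |Δ|=13

l=0 r=8: -14+33=19 d=39 *, r--
l=0 r=7: -14+25=11 d=31 *, r--
l=0 r=6: -14+18=4 d=24 *, r--
l=0 r=5: -14+10=-4 d=16 *, r--
l=0 r=4: -14+7=-7 d=13 *, r--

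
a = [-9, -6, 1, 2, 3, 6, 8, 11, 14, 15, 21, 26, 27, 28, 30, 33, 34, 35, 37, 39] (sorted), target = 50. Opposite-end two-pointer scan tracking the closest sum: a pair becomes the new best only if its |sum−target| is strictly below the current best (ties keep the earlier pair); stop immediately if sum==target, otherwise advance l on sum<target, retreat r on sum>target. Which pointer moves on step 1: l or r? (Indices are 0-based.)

l=0 r=19: -9+39=30 d=20 *, l++

l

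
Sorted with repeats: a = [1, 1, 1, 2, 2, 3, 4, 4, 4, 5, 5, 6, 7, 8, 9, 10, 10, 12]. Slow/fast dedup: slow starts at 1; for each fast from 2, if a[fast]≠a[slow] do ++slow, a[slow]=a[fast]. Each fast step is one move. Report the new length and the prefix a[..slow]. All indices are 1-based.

slow=1 fast=2: a[fast]=1=a[slow] dup, fast++
slow=1 fast=3: a[fast]=1=a[slow] dup, fast++
slow=1 fast=4: a[fast]=2≠a[slow]=1 write a[2]=2, slow++,fast++
slow=2 fast=5: a[fast]=2=a[slow] dup, fast++
slow=2 fast=6: a[fast]=3≠a[slow]=2 write a[3]=3, slow++,fast++
slow=3 fast=7: a[fast]=4≠a[slow]=3 write a[4]=4, slow++,fast++
slow=4 fast=8: a[fast]=4=a[slow] dup, fast++
slow=4 fast=9: a[fast]=4=a[slow] dup, fast++
slow=4 fast=10: a[fast]=5≠a[slow]=4 write a[5]=5, slow++,fast++
slow=5 fast=11: a[fast]=5=a[slow] dup, fast++
slow=5 fast=12: a[fast]=6≠a[slow]=5 write a[6]=6, slow++,fast++
slow=6 fast=13: a[fast]=7≠a[slow]=6 write a[7]=7, slow++,fast++
slow=7 fast=14: a[fast]=8≠a[slow]=7 write a[8]=8, slow++,fast++
slow=8 fast=15: a[fast]=9≠a[slow]=8 write a[9]=9, slow++,fast++
slow=9 fast=16: a[fast]=10≠a[slow]=9 write a[10]=10, slow++,fast++
slow=10 fast=17: a[fast]=10=a[slow] dup, fast++
slow=10 fast=18: a[fast]=12≠a[slow]=10 write a[11]=12, slow++,fast++

length 11; prefix = [1, 2, 3, 4, 5, 6, 7, 8, 9, 10, 12]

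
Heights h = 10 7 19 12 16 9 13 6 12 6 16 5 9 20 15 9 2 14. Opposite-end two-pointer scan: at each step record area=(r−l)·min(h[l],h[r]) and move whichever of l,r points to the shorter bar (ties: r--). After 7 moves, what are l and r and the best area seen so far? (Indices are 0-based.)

l=3, r=13, best area=210

l=0 r=17: min(10,14)*17=170 best=170 *, l++
l=1 r=17: min(7,14)*16=112 best=170, l++
l=2 r=17: min(19,14)*15=210 best=210 *, r--
l=2 r=16: min(19,2)*14=28 best=210, r--
l=2 r=15: min(19,9)*13=117 best=210, r--
l=2 r=14: min(19,15)*12=180 best=210, r--
l=2 r=13: min(19,20)*11=209 best=210, l++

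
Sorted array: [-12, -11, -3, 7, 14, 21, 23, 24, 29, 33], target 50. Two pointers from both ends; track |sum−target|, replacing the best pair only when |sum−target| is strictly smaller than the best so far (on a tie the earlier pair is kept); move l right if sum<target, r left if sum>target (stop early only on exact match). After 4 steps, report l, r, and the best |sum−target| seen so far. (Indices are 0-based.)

l=4, r=9, best |Δ|=10

l=0 r=9: -12+33=21 d=29 *, l++
l=1 r=9: -11+33=22 d=28 *, l++
l=2 r=9: -3+33=30 d=20 *, l++
l=3 r=9: 7+33=40 d=10 *, l++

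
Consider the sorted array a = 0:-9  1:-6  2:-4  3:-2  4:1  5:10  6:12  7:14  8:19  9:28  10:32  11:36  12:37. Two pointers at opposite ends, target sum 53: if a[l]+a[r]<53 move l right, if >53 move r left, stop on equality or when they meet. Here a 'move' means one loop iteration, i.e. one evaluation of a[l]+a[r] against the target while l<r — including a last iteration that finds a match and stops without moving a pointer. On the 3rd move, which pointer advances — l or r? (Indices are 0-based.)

[0,12] -9+37=28 <53 → l++
[1,12] -6+37=31 <53 → l++
[2,12] -4+37=33 <53 → l++

l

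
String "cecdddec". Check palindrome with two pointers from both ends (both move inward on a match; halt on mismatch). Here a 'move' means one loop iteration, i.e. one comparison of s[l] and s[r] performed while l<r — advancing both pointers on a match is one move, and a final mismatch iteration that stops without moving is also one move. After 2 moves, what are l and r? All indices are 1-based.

l=3, r=6

l=1 r=8: 'c'=='c', l++,r--
l=2 r=7: 'e'=='e', l++,r--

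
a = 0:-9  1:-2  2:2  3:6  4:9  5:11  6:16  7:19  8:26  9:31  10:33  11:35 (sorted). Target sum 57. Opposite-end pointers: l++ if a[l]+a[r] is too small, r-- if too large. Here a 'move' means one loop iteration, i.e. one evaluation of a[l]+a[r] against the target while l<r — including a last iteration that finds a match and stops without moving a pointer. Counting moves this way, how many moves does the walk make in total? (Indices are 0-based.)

11 moves

l=0 r=11: -9+35=26 <57, l++
l=1 r=11: -2+35=33 <57, l++
l=2 r=11: 2+35=37 <57, l++
l=3 r=11: 6+35=41 <57, l++
l=4 r=11: 9+35=44 <57, l++
l=5 r=11: 11+35=46 <57, l++
l=6 r=11: 16+35=51 <57, l++
l=7 r=11: 19+35=54 <57, l++
l=8 r=11: 26+35=61 >57, r--
l=8 r=10: 26+33=59 >57, r--
l=8 r=9: 26+31=57, found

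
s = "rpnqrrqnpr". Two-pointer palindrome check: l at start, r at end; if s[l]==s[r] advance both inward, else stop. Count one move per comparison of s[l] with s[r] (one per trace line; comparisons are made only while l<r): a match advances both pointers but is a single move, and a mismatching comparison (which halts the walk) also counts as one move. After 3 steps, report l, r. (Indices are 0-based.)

l=0 r=9: 'r'=='r', l++,r--
l=1 r=8: 'p'=='p', l++,r--
l=2 r=7: 'n'=='n', l++,r--

l=3, r=6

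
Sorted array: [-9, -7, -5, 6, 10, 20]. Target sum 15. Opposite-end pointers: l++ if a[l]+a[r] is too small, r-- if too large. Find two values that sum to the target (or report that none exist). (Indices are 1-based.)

l=1 r=6: -9+20=11 <15, l++
l=2 r=6: -7+20=13 <15, l++
l=3 r=6: -5+20=15, found

(-5, 20)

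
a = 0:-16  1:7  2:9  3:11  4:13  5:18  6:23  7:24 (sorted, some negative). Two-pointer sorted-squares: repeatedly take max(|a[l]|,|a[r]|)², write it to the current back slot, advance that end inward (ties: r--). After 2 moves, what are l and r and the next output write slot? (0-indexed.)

l=0, r=5, next write slot=5

[0,7] |-16|<=|24| out[7]=576 → r--
[0,6] |-16|<=|23| out[6]=529 → r--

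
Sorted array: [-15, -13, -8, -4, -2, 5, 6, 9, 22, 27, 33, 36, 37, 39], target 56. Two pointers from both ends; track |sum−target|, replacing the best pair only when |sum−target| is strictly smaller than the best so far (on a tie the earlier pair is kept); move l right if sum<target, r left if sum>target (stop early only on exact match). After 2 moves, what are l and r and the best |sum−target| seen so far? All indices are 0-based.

l=2, r=13, best |Δ|=30

l=0 r=13: -15+39=24 d=32 *, l++
l=1 r=13: -13+39=26 d=30 *, l++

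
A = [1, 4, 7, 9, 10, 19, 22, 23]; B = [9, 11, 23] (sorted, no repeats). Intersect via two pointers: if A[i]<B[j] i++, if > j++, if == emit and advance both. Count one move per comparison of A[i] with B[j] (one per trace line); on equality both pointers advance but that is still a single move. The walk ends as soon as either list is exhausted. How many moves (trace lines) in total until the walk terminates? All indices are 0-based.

[i=0,j=0] 1<9 → i++
[i=1,j=0] 4<9 → i++
[i=2,j=0] 7<9 → i++
[i=3,j=0] 9==9 emit → i++,j++
[i=4,j=1] 10<11 → i++
[i=5,j=1] 19>11 → j++
[i=5,j=2] 19<23 → i++
[i=6,j=2] 22<23 → i++
[i=7,j=2] 23==23 emit → i++,j++

9 moves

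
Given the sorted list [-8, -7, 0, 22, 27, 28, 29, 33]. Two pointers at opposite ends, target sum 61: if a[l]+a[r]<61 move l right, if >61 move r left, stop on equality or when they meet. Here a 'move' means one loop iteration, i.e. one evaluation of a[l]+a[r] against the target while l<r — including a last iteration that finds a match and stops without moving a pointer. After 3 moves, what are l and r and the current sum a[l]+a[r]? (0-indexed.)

l=3, r=7, sum=55

l=0 r=7: -8+33=25 <61, l++
l=1 r=7: -7+33=26 <61, l++
l=2 r=7: 0+33=33 <61, l++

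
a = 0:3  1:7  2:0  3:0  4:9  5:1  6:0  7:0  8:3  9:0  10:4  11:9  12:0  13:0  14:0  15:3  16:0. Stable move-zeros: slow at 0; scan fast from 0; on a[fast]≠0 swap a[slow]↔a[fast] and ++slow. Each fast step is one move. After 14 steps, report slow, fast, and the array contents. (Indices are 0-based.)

slow=7, fast=14, a=[3, 7, 9, 1, 3, 4, 9, 0, 0, 0, 0, 0, 0, 0, 0, 3, 0]

(s=0,f=0) a[fast]=3≠0 swap→a[0]=3 → slow++,fast++
(s=1,f=1) a[fast]=7≠0 swap→a[1]=7 → slow++,fast++
(s=2,f=2) a[fast]=0 → fast++
(s=2,f=3) a[fast]=0 → fast++
(s=2,f=4) a[fast]=9≠0 swap→a[2]=9 → slow++,fast++
(s=3,f=5) a[fast]=1≠0 swap→a[3]=1 → slow++,fast++
(s=4,f=6) a[fast]=0 → fast++
(s=4,f=7) a[fast]=0 → fast++
(s=4,f=8) a[fast]=3≠0 swap→a[4]=3 → slow++,fast++
(s=5,f=9) a[fast]=0 → fast++
(s=5,f=10) a[fast]=4≠0 swap→a[5]=4 → slow++,fast++
(s=6,f=11) a[fast]=9≠0 swap→a[6]=9 → slow++,fast++
(s=7,f=12) a[fast]=0 → fast++
(s=7,f=13) a[fast]=0 → fast++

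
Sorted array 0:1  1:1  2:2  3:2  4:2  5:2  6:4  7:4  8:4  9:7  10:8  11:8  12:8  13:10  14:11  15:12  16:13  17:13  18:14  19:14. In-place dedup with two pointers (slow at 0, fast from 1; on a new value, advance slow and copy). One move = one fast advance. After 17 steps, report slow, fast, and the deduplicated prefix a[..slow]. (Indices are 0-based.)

slow=0 fast=1: a[fast]=1=a[slow] dup, fast++
slow=0 fast=2: a[fast]=2≠a[slow]=1 write a[1]=2, slow++,fast++
slow=1 fast=3: a[fast]=2=a[slow] dup, fast++
slow=1 fast=4: a[fast]=2=a[slow] dup, fast++
slow=1 fast=5: a[fast]=2=a[slow] dup, fast++
slow=1 fast=6: a[fast]=4≠a[slow]=2 write a[2]=4, slow++,fast++
slow=2 fast=7: a[fast]=4=a[slow] dup, fast++
slow=2 fast=8: a[fast]=4=a[slow] dup, fast++
slow=2 fast=9: a[fast]=7≠a[slow]=4 write a[3]=7, slow++,fast++
slow=3 fast=10: a[fast]=8≠a[slow]=7 write a[4]=8, slow++,fast++
slow=4 fast=11: a[fast]=8=a[slow] dup, fast++
slow=4 fast=12: a[fast]=8=a[slow] dup, fast++
slow=4 fast=13: a[fast]=10≠a[slow]=8 write a[5]=10, slow++,fast++
slow=5 fast=14: a[fast]=11≠a[slow]=10 write a[6]=11, slow++,fast++
slow=6 fast=15: a[fast]=12≠a[slow]=11 write a[7]=12, slow++,fast++
slow=7 fast=16: a[fast]=13≠a[slow]=12 write a[8]=13, slow++,fast++
slow=8 fast=17: a[fast]=13=a[slow] dup, fast++

slow=8, fast=18, prefix=[1, 2, 4, 7, 8, 10, 11, 12, 13]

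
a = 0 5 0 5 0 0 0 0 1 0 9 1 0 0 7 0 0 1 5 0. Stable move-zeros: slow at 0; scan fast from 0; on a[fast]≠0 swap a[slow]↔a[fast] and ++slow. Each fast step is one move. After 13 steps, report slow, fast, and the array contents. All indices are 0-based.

(s=0,f=0) a[fast]=0 → fast++
(s=0,f=1) a[fast]=5≠0 swap→a[0]=5 → slow++,fast++
(s=1,f=2) a[fast]=0 → fast++
(s=1,f=3) a[fast]=5≠0 swap→a[1]=5 → slow++,fast++
(s=2,f=4) a[fast]=0 → fast++
(s=2,f=5) a[fast]=0 → fast++
(s=2,f=6) a[fast]=0 → fast++
(s=2,f=7) a[fast]=0 → fast++
(s=2,f=8) a[fast]=1≠0 swap→a[2]=1 → slow++,fast++
(s=3,f=9) a[fast]=0 → fast++
(s=3,f=10) a[fast]=9≠0 swap→a[3]=9 → slow++,fast++
(s=4,f=11) a[fast]=1≠0 swap→a[4]=1 → slow++,fast++
(s=5,f=12) a[fast]=0 → fast++

slow=5, fast=13, a=[5, 5, 1, 9, 1, 0, 0, 0, 0, 0, 0, 0, 0, 0, 7, 0, 0, 1, 5, 0]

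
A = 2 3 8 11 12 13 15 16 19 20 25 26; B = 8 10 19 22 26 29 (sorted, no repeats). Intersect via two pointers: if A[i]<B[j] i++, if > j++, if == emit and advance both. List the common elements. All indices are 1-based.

intersection = [8, 19, 26]

[i=1,j=1] 2<8 → i++
[i=2,j=1] 3<8 → i++
[i=3,j=1] 8==8 emit → i++,j++
[i=4,j=2] 11>10 → j++
[i=4,j=3] 11<19 → i++
[i=5,j=3] 12<19 → i++
[i=6,j=3] 13<19 → i++
[i=7,j=3] 15<19 → i++
[i=8,j=3] 16<19 → i++
[i=9,j=3] 19==19 emit → i++,j++
[i=10,j=4] 20<22 → i++
[i=11,j=4] 25>22 → j++
[i=11,j=5] 25<26 → i++
[i=12,j=5] 26==26 emit → i++,j++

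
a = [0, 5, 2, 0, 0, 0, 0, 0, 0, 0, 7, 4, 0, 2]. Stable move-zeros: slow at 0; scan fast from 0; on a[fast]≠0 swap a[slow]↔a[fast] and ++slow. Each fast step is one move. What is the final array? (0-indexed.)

slow=0 fast=0: a[fast]=0, fast++
slow=0 fast=1: a[fast]=5≠0 swap→a[0]=5, slow++,fast++
slow=1 fast=2: a[fast]=2≠0 swap→a[1]=2, slow++,fast++
slow=2 fast=3: a[fast]=0, fast++
slow=2 fast=4: a[fast]=0, fast++
slow=2 fast=5: a[fast]=0, fast++
slow=2 fast=6: a[fast]=0, fast++
slow=2 fast=7: a[fast]=0, fast++
slow=2 fast=8: a[fast]=0, fast++
slow=2 fast=9: a[fast]=0, fast++
slow=2 fast=10: a[fast]=7≠0 swap→a[2]=7, slow++,fast++
slow=3 fast=11: a[fast]=4≠0 swap→a[3]=4, slow++,fast++
slow=4 fast=12: a[fast]=0, fast++
slow=4 fast=13: a[fast]=2≠0 swap→a[4]=2, slow++,fast++

[5, 2, 7, 4, 2, 0, 0, 0, 0, 0, 0, 0, 0, 0]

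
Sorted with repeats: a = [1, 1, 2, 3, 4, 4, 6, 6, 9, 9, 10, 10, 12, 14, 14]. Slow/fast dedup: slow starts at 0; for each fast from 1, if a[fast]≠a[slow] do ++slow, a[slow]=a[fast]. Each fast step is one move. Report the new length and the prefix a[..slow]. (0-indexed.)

slow=0 fast=1: a[fast]=1=a[slow] dup, fast++
slow=0 fast=2: a[fast]=2≠a[slow]=1 write a[1]=2, slow++,fast++
slow=1 fast=3: a[fast]=3≠a[slow]=2 write a[2]=3, slow++,fast++
slow=2 fast=4: a[fast]=4≠a[slow]=3 write a[3]=4, slow++,fast++
slow=3 fast=5: a[fast]=4=a[slow] dup, fast++
slow=3 fast=6: a[fast]=6≠a[slow]=4 write a[4]=6, slow++,fast++
slow=4 fast=7: a[fast]=6=a[slow] dup, fast++
slow=4 fast=8: a[fast]=9≠a[slow]=6 write a[5]=9, slow++,fast++
slow=5 fast=9: a[fast]=9=a[slow] dup, fast++
slow=5 fast=10: a[fast]=10≠a[slow]=9 write a[6]=10, slow++,fast++
slow=6 fast=11: a[fast]=10=a[slow] dup, fast++
slow=6 fast=12: a[fast]=12≠a[slow]=10 write a[7]=12, slow++,fast++
slow=7 fast=13: a[fast]=14≠a[slow]=12 write a[8]=14, slow++,fast++
slow=8 fast=14: a[fast]=14=a[slow] dup, fast++

length 9; prefix = [1, 2, 3, 4, 6, 9, 10, 12, 14]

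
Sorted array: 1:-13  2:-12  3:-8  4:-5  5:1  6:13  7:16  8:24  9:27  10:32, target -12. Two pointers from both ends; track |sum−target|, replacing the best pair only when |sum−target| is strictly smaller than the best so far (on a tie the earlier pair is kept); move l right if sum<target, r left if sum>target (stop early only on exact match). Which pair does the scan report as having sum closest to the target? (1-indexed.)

l=1 r=10: -13+32=19 d=31 *, r--
l=1 r=9: -13+27=14 d=26 *, r--
l=1 r=8: -13+24=11 d=23 *, r--
l=1 r=7: -13+16=3 d=15 *, r--
l=1 r=6: -13+13=0 d=12 *, r--
l=1 r=5: -13+1=-12 d=0 *, stop

pair (-13, 1) with sum -12 (|Δ|=0)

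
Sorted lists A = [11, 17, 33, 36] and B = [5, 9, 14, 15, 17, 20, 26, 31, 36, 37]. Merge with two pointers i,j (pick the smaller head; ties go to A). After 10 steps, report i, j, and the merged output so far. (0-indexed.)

i=2, j=8, merged so far=[5, 9, 11, 14, 15, 17, 17, 20, 26, 31]

i=0 j=0: A[i]=11>B[j]=5 take 5, j++
i=0 j=1: A[i]=11>B[j]=9 take 9, j++
i=0 j=2: A[i]=11<=B[j]=14 take 11, i++
i=1 j=2: A[i]=17>B[j]=14 take 14, j++
i=1 j=3: A[i]=17>B[j]=15 take 15, j++
i=1 j=4: A[i]=17<=B[j]=17 take 17, i++
i=2 j=4: A[i]=33>B[j]=17 take 17, j++
i=2 j=5: A[i]=33>B[j]=20 take 20, j++
i=2 j=6: A[i]=33>B[j]=26 take 26, j++
i=2 j=7: A[i]=33>B[j]=31 take 31, j++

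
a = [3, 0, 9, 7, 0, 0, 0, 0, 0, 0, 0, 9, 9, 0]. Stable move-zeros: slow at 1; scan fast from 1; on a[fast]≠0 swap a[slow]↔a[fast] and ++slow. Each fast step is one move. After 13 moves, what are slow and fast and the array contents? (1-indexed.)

slow=6, fast=14, a=[3, 9, 7, 9, 9, 0, 0, 0, 0, 0, 0, 0, 0, 0]

(s=1,f=1) a[fast]=3≠0 swap→a[1]=3 → slow++,fast++
(s=2,f=2) a[fast]=0 → fast++
(s=2,f=3) a[fast]=9≠0 swap→a[2]=9 → slow++,fast++
(s=3,f=4) a[fast]=7≠0 swap→a[3]=7 → slow++,fast++
(s=4,f=5) a[fast]=0 → fast++
(s=4,f=6) a[fast]=0 → fast++
(s=4,f=7) a[fast]=0 → fast++
(s=4,f=8) a[fast]=0 → fast++
(s=4,f=9) a[fast]=0 → fast++
(s=4,f=10) a[fast]=0 → fast++
(s=4,f=11) a[fast]=0 → fast++
(s=4,f=12) a[fast]=9≠0 swap→a[4]=9 → slow++,fast++
(s=5,f=13) a[fast]=9≠0 swap→a[5]=9 → slow++,fast++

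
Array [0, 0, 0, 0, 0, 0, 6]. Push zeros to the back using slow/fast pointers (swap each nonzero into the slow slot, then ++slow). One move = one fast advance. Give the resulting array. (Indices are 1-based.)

[6, 0, 0, 0, 0, 0, 0]

(s=1,f=1) a[fast]=0 → fast++
(s=1,f=2) a[fast]=0 → fast++
(s=1,f=3) a[fast]=0 → fast++
(s=1,f=4) a[fast]=0 → fast++
(s=1,f=5) a[fast]=0 → fast++
(s=1,f=6) a[fast]=0 → fast++
(s=1,f=7) a[fast]=6≠0 swap→a[1]=6 → slow++,fast++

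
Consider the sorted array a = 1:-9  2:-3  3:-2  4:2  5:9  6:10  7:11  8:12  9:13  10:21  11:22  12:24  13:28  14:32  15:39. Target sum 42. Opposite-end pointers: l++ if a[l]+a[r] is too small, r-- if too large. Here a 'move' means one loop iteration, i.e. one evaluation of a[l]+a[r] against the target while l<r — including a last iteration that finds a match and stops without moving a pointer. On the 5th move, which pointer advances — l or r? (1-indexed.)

r

l=1 r=15: -9+39=30 <42, l++
l=2 r=15: -3+39=36 <42, l++
l=3 r=15: -2+39=37 <42, l++
l=4 r=15: 2+39=41 <42, l++
l=5 r=15: 9+39=48 >42, r--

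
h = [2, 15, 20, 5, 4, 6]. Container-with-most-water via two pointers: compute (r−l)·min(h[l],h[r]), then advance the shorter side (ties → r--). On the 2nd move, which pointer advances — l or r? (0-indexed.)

r

[0,5] min(2,6)*5=10 best=10 * → l++
[1,5] min(15,6)*4=24 best=24 * → r--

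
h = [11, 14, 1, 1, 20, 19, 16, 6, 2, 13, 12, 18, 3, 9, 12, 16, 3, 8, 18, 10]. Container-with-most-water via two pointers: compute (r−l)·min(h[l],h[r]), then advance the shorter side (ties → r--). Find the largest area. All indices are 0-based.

l=0 r=19: min(11,10)*19=190 best=190 *, r--
l=0 r=18: min(11,18)*18=198 best=198 *, l++
l=1 r=18: min(14,18)*17=238 best=238 *, l++
l=2 r=18: min(1,18)*16=16 best=238, l++
l=3 r=18: min(1,18)*15=15 best=238, l++
l=4 r=18: min(20,18)*14=252 best=252 *, r--
l=4 r=17: min(20,8)*13=104 best=252, r--
l=4 r=16: min(20,3)*12=36 best=252, r--
l=4 r=15: min(20,16)*11=176 best=252, r--
l=4 r=14: min(20,12)*10=120 best=252, r--
l=4 r=13: min(20,9)*9=81 best=252, r--
l=4 r=12: min(20,3)*8=24 best=252, r--
l=4 r=11: min(20,18)*7=126 best=252, r--
l=4 r=10: min(20,12)*6=72 best=252, r--
l=4 r=9: min(20,13)*5=65 best=252, r--
l=4 r=8: min(20,2)*4=8 best=252, r--
l=4 r=7: min(20,6)*3=18 best=252, r--
l=4 r=6: min(20,16)*2=32 best=252, r--
l=4 r=5: min(20,19)*1=19 best=252, r--

max area = 252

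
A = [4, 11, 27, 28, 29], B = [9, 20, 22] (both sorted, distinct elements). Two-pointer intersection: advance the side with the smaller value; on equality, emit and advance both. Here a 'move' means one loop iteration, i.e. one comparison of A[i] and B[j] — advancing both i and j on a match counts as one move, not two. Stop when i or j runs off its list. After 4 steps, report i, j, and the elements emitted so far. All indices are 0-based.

i=2, j=2, emitted=[]

i=0 j=0: 4<9, i++
i=1 j=0: 11>9, j++
i=1 j=1: 11<20, i++
i=2 j=1: 27>20, j++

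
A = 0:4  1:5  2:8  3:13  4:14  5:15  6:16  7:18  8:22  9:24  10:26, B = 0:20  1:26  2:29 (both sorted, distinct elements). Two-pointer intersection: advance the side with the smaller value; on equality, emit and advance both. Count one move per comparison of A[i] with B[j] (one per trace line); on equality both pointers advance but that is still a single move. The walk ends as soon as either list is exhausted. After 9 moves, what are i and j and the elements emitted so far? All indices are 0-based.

i=8, j=1, emitted=[]

i=0 j=0: 4<20, i++
i=1 j=0: 5<20, i++
i=2 j=0: 8<20, i++
i=3 j=0: 13<20, i++
i=4 j=0: 14<20, i++
i=5 j=0: 15<20, i++
i=6 j=0: 16<20, i++
i=7 j=0: 18<20, i++
i=8 j=0: 22>20, j++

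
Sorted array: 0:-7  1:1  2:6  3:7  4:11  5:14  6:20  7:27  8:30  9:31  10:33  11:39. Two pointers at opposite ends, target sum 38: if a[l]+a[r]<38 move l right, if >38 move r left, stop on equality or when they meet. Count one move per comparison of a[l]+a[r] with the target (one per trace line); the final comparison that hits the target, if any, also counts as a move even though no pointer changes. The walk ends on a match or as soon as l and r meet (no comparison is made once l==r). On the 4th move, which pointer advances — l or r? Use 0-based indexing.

[0,11] -7+39=32 <38 → l++
[1,11] 1+39=40 >38 → r--
[1,10] 1+33=34 <38 → l++
[2,10] 6+33=39 >38 → r--

r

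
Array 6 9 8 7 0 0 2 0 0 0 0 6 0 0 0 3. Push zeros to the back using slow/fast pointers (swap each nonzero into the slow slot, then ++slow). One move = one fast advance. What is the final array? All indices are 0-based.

(s=0,f=0) a[fast]=6≠0 swap→a[0]=6 → slow++,fast++
(s=1,f=1) a[fast]=9≠0 swap→a[1]=9 → slow++,fast++
(s=2,f=2) a[fast]=8≠0 swap→a[2]=8 → slow++,fast++
(s=3,f=3) a[fast]=7≠0 swap→a[3]=7 → slow++,fast++
(s=4,f=4) a[fast]=0 → fast++
(s=4,f=5) a[fast]=0 → fast++
(s=4,f=6) a[fast]=2≠0 swap→a[4]=2 → slow++,fast++
(s=5,f=7) a[fast]=0 → fast++
(s=5,f=8) a[fast]=0 → fast++
(s=5,f=9) a[fast]=0 → fast++
(s=5,f=10) a[fast]=0 → fast++
(s=5,f=11) a[fast]=6≠0 swap→a[5]=6 → slow++,fast++
(s=6,f=12) a[fast]=0 → fast++
(s=6,f=13) a[fast]=0 → fast++
(s=6,f=14) a[fast]=0 → fast++
(s=6,f=15) a[fast]=3≠0 swap→a[6]=3 → slow++,fast++

[6, 9, 8, 7, 2, 6, 3, 0, 0, 0, 0, 0, 0, 0, 0, 0]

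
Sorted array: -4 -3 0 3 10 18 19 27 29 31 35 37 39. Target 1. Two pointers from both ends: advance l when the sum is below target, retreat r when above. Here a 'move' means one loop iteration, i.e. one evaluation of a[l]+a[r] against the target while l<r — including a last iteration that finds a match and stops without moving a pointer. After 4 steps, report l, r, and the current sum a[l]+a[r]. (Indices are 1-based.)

l=1 r=13: -4+39=35 >1, r--
l=1 r=12: -4+37=33 >1, r--
l=1 r=11: -4+35=31 >1, r--
l=1 r=10: -4+31=27 >1, r--

l=1, r=9, sum=25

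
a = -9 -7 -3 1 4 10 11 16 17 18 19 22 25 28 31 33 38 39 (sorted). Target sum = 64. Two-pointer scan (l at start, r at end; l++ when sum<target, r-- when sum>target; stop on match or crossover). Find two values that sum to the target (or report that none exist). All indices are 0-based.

(25, 39)

[0,17] -9+39=30 <64 → l++
[1,17] -7+39=32 <64 → l++
[2,17] -3+39=36 <64 → l++
[3,17] 1+39=40 <64 → l++
[4,17] 4+39=43 <64 → l++
[5,17] 10+39=49 <64 → l++
[6,17] 11+39=50 <64 → l++
[7,17] 16+39=55 <64 → l++
[8,17] 17+39=56 <64 → l++
[9,17] 18+39=57 <64 → l++
[10,17] 19+39=58 <64 → l++
[11,17] 22+39=61 <64 → l++
[12,17] 25+39=64 → found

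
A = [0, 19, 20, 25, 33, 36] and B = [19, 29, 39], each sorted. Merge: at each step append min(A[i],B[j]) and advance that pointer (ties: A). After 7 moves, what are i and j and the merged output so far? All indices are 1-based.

i=6, j=3, merged so far=[0, 19, 19, 20, 25, 29, 33]

i=1 j=1: A[i]=0<=B[j]=19 take 0, i++
i=2 j=1: A[i]=19<=B[j]=19 take 19, i++
i=3 j=1: A[i]=20>B[j]=19 take 19, j++
i=3 j=2: A[i]=20<=B[j]=29 take 20, i++
i=4 j=2: A[i]=25<=B[j]=29 take 25, i++
i=5 j=2: A[i]=33>B[j]=29 take 29, j++
i=5 j=3: A[i]=33<=B[j]=39 take 33, i++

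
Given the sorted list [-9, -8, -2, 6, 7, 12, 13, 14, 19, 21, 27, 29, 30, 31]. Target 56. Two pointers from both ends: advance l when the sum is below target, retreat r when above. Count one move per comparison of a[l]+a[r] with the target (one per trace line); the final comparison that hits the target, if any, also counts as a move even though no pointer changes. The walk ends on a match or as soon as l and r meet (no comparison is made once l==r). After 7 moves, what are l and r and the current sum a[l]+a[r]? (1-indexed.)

[1,14] -9+31=22 <56 → l++
[2,14] -8+31=23 <56 → l++
[3,14] -2+31=29 <56 → l++
[4,14] 6+31=37 <56 → l++
[5,14] 7+31=38 <56 → l++
[6,14] 12+31=43 <56 → l++
[7,14] 13+31=44 <56 → l++

l=8, r=14, sum=45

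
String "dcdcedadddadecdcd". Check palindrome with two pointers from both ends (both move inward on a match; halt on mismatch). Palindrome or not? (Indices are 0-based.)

palindrome

[0,16] 'd'=='d' → l++,r--
[1,15] 'c'=='c' → l++,r--
[2,14] 'd'=='d' → l++,r--
[3,13] 'c'=='c' → l++,r--
[4,12] 'e'=='e' → l++,r--
[5,11] 'd'=='d' → l++,r--
[6,10] 'a'=='a' → l++,r--
[7,9] 'd'=='d' → l++,r--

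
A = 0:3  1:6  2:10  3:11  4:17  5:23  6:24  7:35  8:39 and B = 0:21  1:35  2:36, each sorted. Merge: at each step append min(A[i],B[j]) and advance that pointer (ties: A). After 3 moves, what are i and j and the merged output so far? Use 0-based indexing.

i=3, j=0, merged so far=[3, 6, 10]

i=0 j=0: A[i]=3<=B[j]=21 take 3, i++
i=1 j=0: A[i]=6<=B[j]=21 take 6, i++
i=2 j=0: A[i]=10<=B[j]=21 take 10, i++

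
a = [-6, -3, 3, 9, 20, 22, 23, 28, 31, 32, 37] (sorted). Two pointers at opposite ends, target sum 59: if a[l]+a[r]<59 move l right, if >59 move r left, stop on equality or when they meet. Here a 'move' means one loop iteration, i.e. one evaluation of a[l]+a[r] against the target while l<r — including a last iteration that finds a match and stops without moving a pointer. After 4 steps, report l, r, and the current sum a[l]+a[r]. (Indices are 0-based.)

l=4, r=10, sum=57

l=0 r=10: -6+37=31 <59, l++
l=1 r=10: -3+37=34 <59, l++
l=2 r=10: 3+37=40 <59, l++
l=3 r=10: 9+37=46 <59, l++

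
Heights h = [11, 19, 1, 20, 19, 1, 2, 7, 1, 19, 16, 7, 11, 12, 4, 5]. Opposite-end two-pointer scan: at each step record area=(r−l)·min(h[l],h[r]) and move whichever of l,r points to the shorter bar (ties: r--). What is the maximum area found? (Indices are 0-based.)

max area = 152

l=0 r=15: min(11,5)*15=75 best=75 *, r--
l=0 r=14: min(11,4)*14=56 best=75, r--
l=0 r=13: min(11,12)*13=143 best=143 *, l++
l=1 r=13: min(19,12)*12=144 best=144 *, r--
l=1 r=12: min(19,11)*11=121 best=144, r--
l=1 r=11: min(19,7)*10=70 best=144, r--
l=1 r=10: min(19,16)*9=144 best=144, r--
l=1 r=9: min(19,19)*8=152 best=152 *, r--
l=1 r=8: min(19,1)*7=7 best=152, r--
l=1 r=7: min(19,7)*6=42 best=152, r--
l=1 r=6: min(19,2)*5=10 best=152, r--
l=1 r=5: min(19,1)*4=4 best=152, r--
l=1 r=4: min(19,19)*3=57 best=152, r--
l=1 r=3: min(19,20)*2=38 best=152, l++
l=2 r=3: min(1,20)*1=1 best=152, l++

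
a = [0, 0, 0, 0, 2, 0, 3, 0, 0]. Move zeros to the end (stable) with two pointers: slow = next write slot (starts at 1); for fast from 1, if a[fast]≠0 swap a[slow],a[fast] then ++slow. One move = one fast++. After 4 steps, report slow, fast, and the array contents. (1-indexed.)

slow=1, fast=5, a=[0, 0, 0, 0, 2, 0, 3, 0, 0]

slow=1 fast=1: a[fast]=0, fast++
slow=1 fast=2: a[fast]=0, fast++
slow=1 fast=3: a[fast]=0, fast++
slow=1 fast=4: a[fast]=0, fast++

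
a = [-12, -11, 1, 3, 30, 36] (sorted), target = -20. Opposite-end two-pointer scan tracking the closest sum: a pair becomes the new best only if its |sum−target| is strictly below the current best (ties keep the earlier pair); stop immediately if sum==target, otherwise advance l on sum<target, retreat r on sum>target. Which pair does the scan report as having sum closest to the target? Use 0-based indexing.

pair (-12, -11) with sum -23 (|Δ|=3)

l=0 r=5: -12+36=24 d=44 *, r--
l=0 r=4: -12+30=18 d=38 *, r--
l=0 r=3: -12+3=-9 d=11 *, r--
l=0 r=2: -12+1=-11 d=9 *, r--
l=0 r=1: -12+-11=-23 d=3 *, l++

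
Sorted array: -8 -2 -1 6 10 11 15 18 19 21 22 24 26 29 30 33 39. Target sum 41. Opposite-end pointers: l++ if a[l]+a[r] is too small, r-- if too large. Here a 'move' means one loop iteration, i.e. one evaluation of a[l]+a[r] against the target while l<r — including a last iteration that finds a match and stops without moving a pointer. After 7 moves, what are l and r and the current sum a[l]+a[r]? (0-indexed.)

l=5, r=14, sum=41

l=0 r=16: -8+39=31 <41, l++
l=1 r=16: -2+39=37 <41, l++
l=2 r=16: -1+39=38 <41, l++
l=3 r=16: 6+39=45 >41, r--
l=3 r=15: 6+33=39 <41, l++
l=4 r=15: 10+33=43 >41, r--
l=4 r=14: 10+30=40 <41, l++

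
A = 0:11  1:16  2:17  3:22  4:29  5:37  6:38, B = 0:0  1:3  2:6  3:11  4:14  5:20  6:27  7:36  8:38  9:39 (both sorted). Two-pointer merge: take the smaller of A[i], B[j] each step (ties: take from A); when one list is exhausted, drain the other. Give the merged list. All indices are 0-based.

[0, 3, 6, 11, 11, 14, 16, 17, 20, 22, 27, 29, 36, 37, 38, 38, 39]

i=0 j=0: A[i]=11>B[j]=0 take 0, j++
i=0 j=1: A[i]=11>B[j]=3 take 3, j++
i=0 j=2: A[i]=11>B[j]=6 take 6, j++
i=0 j=3: A[i]=11<=B[j]=11 take 11, i++
i=1 j=3: A[i]=16>B[j]=11 take 11, j++
i=1 j=4: A[i]=16>B[j]=14 take 14, j++
i=1 j=5: A[i]=16<=B[j]=20 take 16, i++
i=2 j=5: A[i]=17<=B[j]=20 take 17, i++
i=3 j=5: A[i]=22>B[j]=20 take 20, j++
i=3 j=6: A[i]=22<=B[j]=27 take 22, i++
i=4 j=6: A[i]=29>B[j]=27 take 27, j++
i=4 j=7: A[i]=29<=B[j]=36 take 29, i++
i=5 j=7: A[i]=37>B[j]=36 take 36, j++
i=5 j=8: A[i]=37<=B[j]=38 take 37, i++
i=6 j=8: A[i]=38<=B[j]=38 take 38, i++
i=7 j=8: A done, take B[j]=38, j++
i=7 j=9: A done, take B[j]=39, j++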